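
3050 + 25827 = 28877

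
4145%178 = 51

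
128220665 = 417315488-289094823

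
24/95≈0.253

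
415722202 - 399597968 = 16124234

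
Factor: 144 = 2^4 * 3^2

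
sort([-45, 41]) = [-45, 41]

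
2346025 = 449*5225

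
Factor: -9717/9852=-1 * 2^(-2) * 41^1 * 79^1 * 821^(-1)=-3239/3284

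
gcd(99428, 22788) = 4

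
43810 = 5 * 8762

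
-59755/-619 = 96+331/619≈96.53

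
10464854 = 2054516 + 8410338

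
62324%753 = 578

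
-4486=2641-7127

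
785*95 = 74575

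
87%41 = 5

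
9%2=1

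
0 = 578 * 0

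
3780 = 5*756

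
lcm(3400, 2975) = 23800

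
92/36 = 23/9 ≈ 2.56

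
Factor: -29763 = -1*3^2*3307^1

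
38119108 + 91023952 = 129143060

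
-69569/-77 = 903 + 38/77 ≈ 903.49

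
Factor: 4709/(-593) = -1 * 17^1 * 277^1 * 593^(-1)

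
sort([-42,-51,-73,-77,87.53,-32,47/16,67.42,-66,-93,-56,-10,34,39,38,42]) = [-93,-77,-73,-66,-56,-51,-42,-32,-10,47/16,34,38,39,42,67.42,87.53]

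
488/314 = 244/157 ≈ 1.55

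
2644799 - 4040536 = -1395737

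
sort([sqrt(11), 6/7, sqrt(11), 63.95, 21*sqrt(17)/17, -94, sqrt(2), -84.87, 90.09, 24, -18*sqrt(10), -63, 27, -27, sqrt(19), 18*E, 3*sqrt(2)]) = [-94, -84.87, -63, -18*sqrt(10), -27, 6/7, sqrt(2), sqrt(11), sqrt(11), 3*sqrt(2), sqrt(19), 21*sqrt(17)/17, 24, 27, 18*E, 63.95, 90.09]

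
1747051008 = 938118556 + 808932452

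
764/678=1 + 43/339 ≈ 1.13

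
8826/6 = 1471 = 1471.00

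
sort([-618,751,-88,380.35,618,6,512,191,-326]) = [-618,-326,-88,6,191,380.35,512,618,751]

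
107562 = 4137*26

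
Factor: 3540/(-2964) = -1 * 5^1 * 13^(-1) * 19^(-1) * 59^1 = -295/247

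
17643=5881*3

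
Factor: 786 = 2^1 * 3^1 * 131^1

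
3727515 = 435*8569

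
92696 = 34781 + 57915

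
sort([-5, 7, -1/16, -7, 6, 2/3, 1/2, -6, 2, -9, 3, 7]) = [-9, -7, -6, -5, -1/16, 1/2, 2/3, 2, 3, 6, 7, 7]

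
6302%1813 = 863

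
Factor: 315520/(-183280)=-1*2^3*17^1*79^(-1)=-136/79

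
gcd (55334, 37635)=1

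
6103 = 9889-3786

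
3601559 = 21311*169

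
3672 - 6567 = -2895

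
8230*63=518490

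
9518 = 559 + 8959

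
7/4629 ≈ 0.00151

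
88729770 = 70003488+18726282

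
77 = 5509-5432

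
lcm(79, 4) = 316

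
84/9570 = 14/1595≈0.00878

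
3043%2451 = 592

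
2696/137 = 19 + 93/137 ≈ 19.68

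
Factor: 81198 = 2^1 * 3^2 * 13^1 * 347^1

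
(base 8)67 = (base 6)131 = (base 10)55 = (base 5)210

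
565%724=565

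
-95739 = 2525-98264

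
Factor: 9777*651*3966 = 2^1*3^3*7^1*31^1*661^1*3259^1 = 25242903882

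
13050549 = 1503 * 8683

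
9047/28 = 323+3/28 ≈ 323.11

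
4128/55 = 75 + 3/55 ≈ 75.05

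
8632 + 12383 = 21015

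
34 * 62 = 2108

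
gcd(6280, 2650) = 10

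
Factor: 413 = 7^1 * 59^1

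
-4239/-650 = 6 + 339/650 ≈ 6.52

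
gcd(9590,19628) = 14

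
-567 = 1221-1788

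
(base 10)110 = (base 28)3q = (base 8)156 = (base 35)35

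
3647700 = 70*52110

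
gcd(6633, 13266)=6633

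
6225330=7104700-879370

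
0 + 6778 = 6778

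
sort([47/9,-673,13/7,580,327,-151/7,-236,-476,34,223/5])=[-673,-476,-236,-151/7,13/7,47/9,34,223/5,327,580]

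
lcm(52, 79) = 4108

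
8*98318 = 786544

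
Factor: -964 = -1*2^2*241^1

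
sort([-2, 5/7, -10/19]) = [-2, -10/19, 5/7]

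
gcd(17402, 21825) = 1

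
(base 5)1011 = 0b10000011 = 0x83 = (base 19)6h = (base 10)131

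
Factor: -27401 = -1 * 11^1 * 47^1 * 53^1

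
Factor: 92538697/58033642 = 2^(-1)*4099^(-1)*7079^(-1)*92538697^1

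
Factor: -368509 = -1 * 17^1 * 53^1 * 409^1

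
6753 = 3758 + 2995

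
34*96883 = 3294022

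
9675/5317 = 1 + 4358/5317 ≈ 1.82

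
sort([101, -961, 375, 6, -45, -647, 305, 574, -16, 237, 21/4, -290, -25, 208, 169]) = [-961, -647, -290, -45, -25, -16, 21/4, 6, 101, 169, 208, 237, 305, 375, 574]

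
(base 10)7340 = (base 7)30254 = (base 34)6bu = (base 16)1cac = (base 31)7jo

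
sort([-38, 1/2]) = [-38, 1/2]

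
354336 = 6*59056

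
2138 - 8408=-6270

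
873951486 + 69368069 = 943319555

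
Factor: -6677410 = -1 * 2^1 * 5^1 * 667741^1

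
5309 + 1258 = 6567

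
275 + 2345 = 2620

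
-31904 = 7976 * (-4) 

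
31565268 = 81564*387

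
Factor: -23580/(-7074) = 2^1*3^(-1)*5^1 = 10/3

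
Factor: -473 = -1*11^1*43^1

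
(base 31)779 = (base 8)15451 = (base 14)2769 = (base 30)7ln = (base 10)6953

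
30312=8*3789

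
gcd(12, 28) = 4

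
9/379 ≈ 0.0237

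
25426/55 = 462 + 16/55 ≈ 462.29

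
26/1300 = 1/50 = 0.02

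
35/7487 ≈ 0.00467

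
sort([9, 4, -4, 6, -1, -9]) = [-9, -4, -1, 4, 6, 9]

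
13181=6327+6854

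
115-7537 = -7422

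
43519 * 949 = 41299531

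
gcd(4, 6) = 2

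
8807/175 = 50+57/175 ≈ 50.33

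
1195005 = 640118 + 554887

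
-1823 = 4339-6162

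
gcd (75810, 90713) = 7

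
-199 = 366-565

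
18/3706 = 9/1853 ≈ 0.00486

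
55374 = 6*9229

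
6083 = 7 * 869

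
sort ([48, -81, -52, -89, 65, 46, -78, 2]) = [-89, -81, -78, -52, 2, 46, 48, 65]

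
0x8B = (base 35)3Y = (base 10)139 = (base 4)2023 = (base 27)54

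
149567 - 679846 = -530279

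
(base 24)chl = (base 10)7341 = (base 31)7jp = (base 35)5yq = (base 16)1cad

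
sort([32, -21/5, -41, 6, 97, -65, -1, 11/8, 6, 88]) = [-65, -41, -21/5, -1, 11/8, 6, 6, 32, 88, 97]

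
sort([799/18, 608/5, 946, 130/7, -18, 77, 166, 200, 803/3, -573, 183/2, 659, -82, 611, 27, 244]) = [-573, -82, -18, 130/7, 27, 799/18, 77, 183/2, 608/5, 166, 200, 244, 803/3, 611, 659, 946]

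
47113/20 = 2355 + 13/20 = 2355.65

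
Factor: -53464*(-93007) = 2^3*17^1*41^1*163^1*5471^1 = 4972526248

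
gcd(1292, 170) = 34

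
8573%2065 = 313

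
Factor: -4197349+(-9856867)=-1 * 2^3 * 11^1 * 159707^1=-14054216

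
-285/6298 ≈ -0.0453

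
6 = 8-2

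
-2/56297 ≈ -0.0000355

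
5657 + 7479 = 13136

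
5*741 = 3705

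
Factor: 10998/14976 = 2^(-6) * 47^1 = 47/64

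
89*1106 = 98434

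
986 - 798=188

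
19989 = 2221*9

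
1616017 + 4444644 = 6060661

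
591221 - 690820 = -99599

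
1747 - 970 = 777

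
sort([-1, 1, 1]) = [-1, 1, 1]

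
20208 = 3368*6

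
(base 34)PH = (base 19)27C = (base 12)603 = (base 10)867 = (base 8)1543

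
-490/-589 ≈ 0.832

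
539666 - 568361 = -28695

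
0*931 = 0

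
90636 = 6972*13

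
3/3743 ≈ 0.000801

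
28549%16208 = 12341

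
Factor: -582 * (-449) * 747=2^1 * 3^3 * 83^1 * 97^1 * 449^1=195204546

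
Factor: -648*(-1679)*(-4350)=-1*2^4*3^5*5^2*23^1*29^1*73^1=-4732765200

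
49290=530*93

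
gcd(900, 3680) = 20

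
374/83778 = 187/41889 ≈ 0.00446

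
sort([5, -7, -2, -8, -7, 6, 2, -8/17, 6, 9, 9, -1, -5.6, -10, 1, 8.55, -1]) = [-10, -8, -7, -7, -5.6, -2, -1, -1, -8/17, 1, 2, 5, 6, 6, 8.55, 9, 9]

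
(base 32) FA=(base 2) 111101010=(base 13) 2B9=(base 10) 490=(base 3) 200011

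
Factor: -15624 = -1*2^3*3^2*7^1*31^1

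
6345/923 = 6 + 807/923 ≈ 6.87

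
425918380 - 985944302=-560025922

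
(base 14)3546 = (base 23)hc5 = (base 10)9274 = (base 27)cjd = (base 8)22072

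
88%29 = 1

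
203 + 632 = 835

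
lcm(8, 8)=8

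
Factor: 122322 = 2^1*3^1*19^1*29^1*37^1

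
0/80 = 0 = 0.00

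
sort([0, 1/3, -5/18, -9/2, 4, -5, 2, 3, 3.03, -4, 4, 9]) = [-5, -9/2, -4, -5/18, 0, 1/3, 2, 3, 3.03, 4, 4, 9]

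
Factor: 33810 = 2^1*3^1*5^1*7^2*23^1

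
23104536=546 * 42316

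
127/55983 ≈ 0.00227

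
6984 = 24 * 291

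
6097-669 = 5428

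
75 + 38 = 113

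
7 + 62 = 69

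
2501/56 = 44 + 37/56≈44.66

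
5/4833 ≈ 0.00103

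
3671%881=147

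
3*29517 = 88551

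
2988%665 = 328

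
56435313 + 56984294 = 113419607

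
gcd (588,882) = 294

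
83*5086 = 422138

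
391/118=3 + 37/118 ≈ 3.31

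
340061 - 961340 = -621279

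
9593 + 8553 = 18146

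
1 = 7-6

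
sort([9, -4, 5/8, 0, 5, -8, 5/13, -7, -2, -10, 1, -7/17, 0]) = [-10, -8, -7, -4, -2, -7/17, 0, 0, 5/13, 5/8, 1, 5, 9]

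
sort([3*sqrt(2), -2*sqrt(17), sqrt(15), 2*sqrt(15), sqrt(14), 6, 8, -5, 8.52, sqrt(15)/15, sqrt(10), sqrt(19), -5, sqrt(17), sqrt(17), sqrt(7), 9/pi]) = [-2*sqrt(17), -5, -5, sqrt(15)/15, sqrt(7), 9/pi, sqrt(10), sqrt(14), sqrt(15), sqrt(17), sqrt(17), 3*sqrt(2), sqrt(19), 6, 2*sqrt(15), 8, 8.52]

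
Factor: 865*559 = 5^1*13^1*43^1*173^1 = 483535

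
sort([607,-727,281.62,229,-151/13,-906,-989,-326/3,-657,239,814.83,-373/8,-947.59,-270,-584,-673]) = [-989,-947.59,-906,-727,-673,-657,-584,-270,-326/3,-373/8,-151/13,229,239,281.62,607,814.83]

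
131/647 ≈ 0.202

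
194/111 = 1 + 83/111 ≈ 1.75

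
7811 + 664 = 8475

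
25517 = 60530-35013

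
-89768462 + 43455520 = -46312942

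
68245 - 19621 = 48624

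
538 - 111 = 427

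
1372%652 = 68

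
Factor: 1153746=2^1*3^2*11^1*5827^1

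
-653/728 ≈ -0.897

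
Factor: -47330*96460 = -1*2^3*5^2*7^1*13^1*53^1*4733^1 = -4565451800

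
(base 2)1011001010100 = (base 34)4w4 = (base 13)27a9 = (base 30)6ag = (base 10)5716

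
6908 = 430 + 6478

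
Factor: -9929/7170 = -1 * 2^(-1) * 3^(-1) * 5^(-1) * 239^(-1) * 9929^1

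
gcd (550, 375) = 25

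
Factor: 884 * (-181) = -1 * 2^2 * 13^1 * 17^1 * 181^1 = -160004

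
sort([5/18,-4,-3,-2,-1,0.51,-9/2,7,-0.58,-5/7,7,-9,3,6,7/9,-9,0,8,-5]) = [-9,-9,-5,-9/2,-4,-3,-2,-1,-5/7,-0.58,0,5/18,0.51,7/9,3,6,7,7,8]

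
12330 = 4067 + 8263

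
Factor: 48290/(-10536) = -1 * 2^(-2) * 3^(-1) * 5^1 * 11^1 = -55/12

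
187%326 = 187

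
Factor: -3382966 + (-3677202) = -1 * 2^3 * 17^1 * 51913^1 = -7060168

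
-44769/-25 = 1790+19/25 = 1790.76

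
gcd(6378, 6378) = 6378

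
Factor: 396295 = 5^1 * 79259^1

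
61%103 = 61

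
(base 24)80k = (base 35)3r8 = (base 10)4628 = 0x1214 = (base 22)9c8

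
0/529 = 0 = 0.00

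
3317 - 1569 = 1748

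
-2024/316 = -6-32/79 ≈ -6.41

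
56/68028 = 14/17007 ≈ 0.000823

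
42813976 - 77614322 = -34800346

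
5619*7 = 39333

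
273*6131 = 1673763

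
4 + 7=11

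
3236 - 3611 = -375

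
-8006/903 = -8 - 782/903 ≈ -8.87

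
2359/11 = 214 + 5/11 ≈ 214.45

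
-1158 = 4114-5272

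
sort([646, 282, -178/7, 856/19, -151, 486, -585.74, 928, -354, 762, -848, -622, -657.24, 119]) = [-848, -657.24, -622, -585.74, -354, -151, -178/7, 856/19, 119, 282, 486, 646, 762, 928]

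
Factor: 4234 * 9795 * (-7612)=-1 * 2^3 * 3^1 * 5^1 * 11^1 * 29^1 * 73^1 * 173^1 * 653^1=-315685092360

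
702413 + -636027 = 66386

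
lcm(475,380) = 1900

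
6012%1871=399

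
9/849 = 3/283 ≈ 0.0106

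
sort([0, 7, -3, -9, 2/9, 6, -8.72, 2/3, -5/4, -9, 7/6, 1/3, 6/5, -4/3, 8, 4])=[-9, -9, -8.72, -3, -4/3, -5/4, 0, 2/9, 1/3, 2/3, 7/6, 6/5, 4, 6, 7, 8]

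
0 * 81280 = 0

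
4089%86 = 47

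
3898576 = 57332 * 68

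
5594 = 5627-33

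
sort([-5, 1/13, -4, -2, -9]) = [-9, -5, -4, -2, 1/13]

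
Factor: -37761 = -1 * 3^1 * 41^1 * 307^1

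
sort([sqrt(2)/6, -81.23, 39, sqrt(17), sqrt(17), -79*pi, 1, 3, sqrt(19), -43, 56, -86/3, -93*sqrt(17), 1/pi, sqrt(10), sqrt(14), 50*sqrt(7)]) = [-93*sqrt(17), -79*pi, -81.23, -43, -86/3, sqrt(2)/6, 1/pi, 1, 3, sqrt(10), sqrt(14), sqrt(17), sqrt(17), sqrt(19), 39, 56, 50*sqrt(7)]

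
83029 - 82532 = 497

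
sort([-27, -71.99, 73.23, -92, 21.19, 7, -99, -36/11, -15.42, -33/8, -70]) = [-99, -92, -71.99, -70, -27, -15.42, -33/8, -36/11, 7, 21.19, 73.23]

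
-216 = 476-692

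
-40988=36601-77589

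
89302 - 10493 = 78809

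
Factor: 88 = 2^3*11^1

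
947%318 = 311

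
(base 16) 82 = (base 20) 6a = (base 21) 64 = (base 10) 130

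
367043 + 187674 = 554717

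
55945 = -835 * (-67) 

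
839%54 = 29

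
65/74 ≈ 0.878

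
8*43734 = 349872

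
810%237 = 99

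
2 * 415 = 830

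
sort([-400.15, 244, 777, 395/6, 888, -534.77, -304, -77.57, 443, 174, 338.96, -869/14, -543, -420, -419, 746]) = [-543, -534.77, -420, -419, -400.15, -304, -77.57, -869/14, 395/6, 174, 244, 338.96, 443, 746, 777, 888]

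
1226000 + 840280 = 2066280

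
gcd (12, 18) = 6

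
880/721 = 1 + 159/721≈1.22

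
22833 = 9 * 2537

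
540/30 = 18 = 18.00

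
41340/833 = 49 + 523/833 ≈ 49.63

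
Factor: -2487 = -1*3^1*829^1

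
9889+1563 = 11452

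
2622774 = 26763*98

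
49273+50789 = 100062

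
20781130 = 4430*4691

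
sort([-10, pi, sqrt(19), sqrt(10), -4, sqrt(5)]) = [-10, -4, sqrt(5), pi, sqrt(10), sqrt(19)]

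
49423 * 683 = 33755909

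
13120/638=20 + 180/319 ≈ 20.56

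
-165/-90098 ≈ 0.00183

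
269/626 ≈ 0.430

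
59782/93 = 642 + 76/93 ≈ 642.82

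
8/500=2/125=0.016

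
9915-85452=-75537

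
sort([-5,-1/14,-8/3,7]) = [-5,-8/3,-1/14,7]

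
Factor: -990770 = -1 * 2^1 * 5^1 * 11^1 * 9007^1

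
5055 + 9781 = 14836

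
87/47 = 1 + 40/47 ≈ 1.85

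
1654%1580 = 74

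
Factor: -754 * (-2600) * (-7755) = -1 * 2^4 * 3^1 * 5^3 * 11^1 * 13^2 * 29^1 * 47^1 = -15202902000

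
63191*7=442337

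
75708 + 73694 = 149402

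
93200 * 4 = 372800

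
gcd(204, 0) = 204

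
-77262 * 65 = -5022030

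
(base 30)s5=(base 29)104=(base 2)1101001101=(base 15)3b5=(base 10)845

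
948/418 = 2 + 56/209 ≈ 2.27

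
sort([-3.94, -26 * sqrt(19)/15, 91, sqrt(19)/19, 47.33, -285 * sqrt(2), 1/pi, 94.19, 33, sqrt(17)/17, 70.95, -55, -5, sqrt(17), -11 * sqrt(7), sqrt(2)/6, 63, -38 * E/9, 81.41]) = [-285 * sqrt(2), -55, -11 * sqrt(7), -38 * E/9, -26 * sqrt(19)/15, -5, -3.94, sqrt(19)/19, sqrt(2)/6, sqrt(17)/17, 1/pi, sqrt(17), 33, 47.33, 63, 70.95, 81.41, 91, 94.19]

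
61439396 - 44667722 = 16771674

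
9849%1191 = 321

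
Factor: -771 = -1*3^1*257^1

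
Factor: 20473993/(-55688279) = -1*47^(-1)*89^(-1)*13313^(-1)*20473993^1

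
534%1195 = 534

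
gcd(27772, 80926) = 2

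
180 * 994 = 178920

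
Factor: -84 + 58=-1*2^1*13^1=-26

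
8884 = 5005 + 3879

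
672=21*32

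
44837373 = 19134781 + 25702592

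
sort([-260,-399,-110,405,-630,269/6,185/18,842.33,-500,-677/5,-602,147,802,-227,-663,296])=[-663,-630,-602,-500,-399,-260,-227,-677/5,-110,185/18,269/6,147,296,405,802,842.33]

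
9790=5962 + 3828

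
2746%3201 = 2746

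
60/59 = 1 + 1/59 ≈ 1.02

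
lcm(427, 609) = 37149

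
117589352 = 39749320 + 77840032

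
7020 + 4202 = 11222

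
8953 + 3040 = 11993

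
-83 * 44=-3652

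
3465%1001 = 462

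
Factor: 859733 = 7^1*122819^1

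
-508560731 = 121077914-629638645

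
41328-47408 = -6080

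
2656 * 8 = 21248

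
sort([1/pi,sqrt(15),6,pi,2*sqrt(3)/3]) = [1/pi,2*sqrt(3)/3,pi,sqrt(15),6]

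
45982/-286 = -160-111/143 ≈ -160.78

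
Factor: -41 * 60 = -1 * 2^2 * 3^1 * 5^1 * 41^1 = -2460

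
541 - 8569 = -8028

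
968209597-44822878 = 923386719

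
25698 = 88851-63153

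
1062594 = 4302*247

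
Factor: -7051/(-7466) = 2^(-1)*11^1*641^1*3733^(-1)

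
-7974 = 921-8895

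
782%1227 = 782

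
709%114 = 25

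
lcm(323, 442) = 8398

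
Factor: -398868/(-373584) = 2^(-2) * 181^(-1) * 773^1 = 773/724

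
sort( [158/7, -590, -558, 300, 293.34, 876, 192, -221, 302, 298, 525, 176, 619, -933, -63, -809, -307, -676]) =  [-933, -809, -676, -590, -558, -307, -221, -63, 158/7, 176, 192, 293.34, 298, 300, 302, 525, 619, 876]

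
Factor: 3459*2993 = 3^1*41^1*73^1*1153^1 = 10352787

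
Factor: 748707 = 3^1 * 103^1 * 2423^1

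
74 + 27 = 101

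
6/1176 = 1/196 ≈ 0.00510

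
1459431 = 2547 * 573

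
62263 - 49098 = 13165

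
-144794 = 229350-374144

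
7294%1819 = 18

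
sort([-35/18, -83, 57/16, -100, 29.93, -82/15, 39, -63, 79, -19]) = [-100, -83, -63, -19, -82/15, -35/18, 57/16, 29.93, 39, 79]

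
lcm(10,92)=460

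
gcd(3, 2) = 1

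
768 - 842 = -74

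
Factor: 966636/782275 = 2^2 * 3^2 * 5^(-2) * 11^1 * 13^(-1) * 29^(-1) * 83^(-1) * 2441^1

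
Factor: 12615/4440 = 2^(-3)*29^2*37^(-1) = 841/296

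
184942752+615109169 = 800051921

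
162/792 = 9/44 ≈ 0.205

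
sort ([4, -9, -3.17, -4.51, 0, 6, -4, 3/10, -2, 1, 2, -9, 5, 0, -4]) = [-9, -9, -4.51, -4, -4, -3.17, -2, 0, 0, 3/10, 1, 2, 4, 5, 6]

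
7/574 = 1/82 ≈ 0.0122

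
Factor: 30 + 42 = 2^3*3^2 = 72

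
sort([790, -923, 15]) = [-923, 15, 790]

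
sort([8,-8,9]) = [-8,8,9]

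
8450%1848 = 1058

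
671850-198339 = 473511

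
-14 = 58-72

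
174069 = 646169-472100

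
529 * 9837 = 5203773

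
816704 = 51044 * 16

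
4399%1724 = 951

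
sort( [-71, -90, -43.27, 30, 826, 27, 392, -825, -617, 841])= [-825, -617, -90, -71, -43.27, 27, 30, 392, 826, 841]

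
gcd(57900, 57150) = 150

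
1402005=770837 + 631168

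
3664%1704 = 256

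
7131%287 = 243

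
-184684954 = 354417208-539102162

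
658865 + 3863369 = 4522234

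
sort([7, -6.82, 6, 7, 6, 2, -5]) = [-6.82, -5, 2, 6, 6, 7, 7]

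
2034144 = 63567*32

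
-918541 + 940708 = 22167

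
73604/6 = 36802/3 ≈ 12267.33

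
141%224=141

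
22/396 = 1/18 ≈ 0.0556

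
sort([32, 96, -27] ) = [-27, 32, 96] 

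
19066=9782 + 9284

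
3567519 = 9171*389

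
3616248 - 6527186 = -2910938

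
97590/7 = 13941 + 3/7 ≈ 13941.43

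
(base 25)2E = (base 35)1T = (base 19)37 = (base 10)64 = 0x40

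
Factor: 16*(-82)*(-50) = 2^6*5^2*41^1 = 65600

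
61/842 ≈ 0.0724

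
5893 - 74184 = -68291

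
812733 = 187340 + 625393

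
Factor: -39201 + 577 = -1*2^5*17^1*71^1 = -38624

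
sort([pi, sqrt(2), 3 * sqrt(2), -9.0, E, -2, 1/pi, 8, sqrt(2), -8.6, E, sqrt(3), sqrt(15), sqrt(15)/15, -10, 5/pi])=[-10, -9.0, -8.6, -2, sqrt(15)/15, 1/pi, sqrt(2), sqrt(2), 5/pi, sqrt(3), E, E, pi, sqrt(15), 3 * sqrt(2), 8]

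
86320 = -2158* (-40)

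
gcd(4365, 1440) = 45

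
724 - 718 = 6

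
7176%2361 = 93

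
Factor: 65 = 5^1*13^1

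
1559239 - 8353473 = -6794234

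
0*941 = 0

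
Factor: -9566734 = -1 * 2^1 * 307^1 * 15581^1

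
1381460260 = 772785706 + 608674554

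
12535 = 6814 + 5721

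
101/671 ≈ 0.151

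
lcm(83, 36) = 2988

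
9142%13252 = 9142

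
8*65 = 520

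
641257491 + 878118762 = 1519376253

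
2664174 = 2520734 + 143440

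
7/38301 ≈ 0.000183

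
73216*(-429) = -31409664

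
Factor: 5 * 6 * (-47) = -1 * 2^1 * 3^1 * 5^1 * 47^1 = -1410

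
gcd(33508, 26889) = 1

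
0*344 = 0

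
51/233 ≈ 0.219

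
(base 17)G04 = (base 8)11024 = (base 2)1001000010100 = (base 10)4628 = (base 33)488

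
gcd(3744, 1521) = 117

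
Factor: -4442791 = -1 * 89^1 * 49919^1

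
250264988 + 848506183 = 1098771171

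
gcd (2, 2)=2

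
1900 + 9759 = 11659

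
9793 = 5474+4319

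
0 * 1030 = 0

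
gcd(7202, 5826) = 2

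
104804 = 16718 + 88086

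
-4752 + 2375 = -2377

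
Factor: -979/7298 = -1*2^(-1)*11^1*41^(-1) = -11/82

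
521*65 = 33865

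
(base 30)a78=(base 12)5402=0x2402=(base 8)22002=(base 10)9218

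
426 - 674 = -248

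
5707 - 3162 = 2545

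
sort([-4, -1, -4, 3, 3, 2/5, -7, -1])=[-7, -4, -4, -1, -1, 2/5, 3, 3]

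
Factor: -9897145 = -1 * 5^1 * 17^1 * 116437^1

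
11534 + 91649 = 103183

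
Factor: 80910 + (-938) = 2^2*19993^1 = 79972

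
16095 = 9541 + 6554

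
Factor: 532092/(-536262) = -1*2^1*11^1*29^1*643^(-1) = -638/643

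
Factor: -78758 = -1*2^1*53^1*743^1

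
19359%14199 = 5160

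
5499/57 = 1833/19 ≈ 96.47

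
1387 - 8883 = -7496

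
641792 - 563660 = 78132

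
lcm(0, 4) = 0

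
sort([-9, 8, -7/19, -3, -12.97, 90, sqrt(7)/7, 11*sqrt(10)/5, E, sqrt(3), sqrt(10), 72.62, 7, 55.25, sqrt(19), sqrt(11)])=[-12.97, -9, -3, -7/19, sqrt(7)/7, sqrt(3), E, sqrt(10), sqrt(11), sqrt(19), 11*sqrt(10)/5, 7, 8, 55.25, 72.62, 90]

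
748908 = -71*(-10548)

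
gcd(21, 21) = 21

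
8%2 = 0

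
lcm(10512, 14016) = 42048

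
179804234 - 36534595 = 143269639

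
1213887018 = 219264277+994622741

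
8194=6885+1309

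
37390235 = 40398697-3008462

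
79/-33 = -2 - 13/33 ≈ -2.39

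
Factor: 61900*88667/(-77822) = -1*2^1*5^2*167^(-1)*233^(-1)*619^1*88667^1 = -2744243650/38911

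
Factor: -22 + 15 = -1*7^1 = -7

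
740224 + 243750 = 983974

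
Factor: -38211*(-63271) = 3^1*13^1*31^1*47^1*157^1*271^1 = 2417648181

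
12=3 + 9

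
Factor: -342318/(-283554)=3^(-2)*89^(-1)*967^1=967/801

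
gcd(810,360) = 90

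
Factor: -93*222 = -1*2^1*3^2*31^1*37^1 = -20646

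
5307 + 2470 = 7777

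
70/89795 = 14/17959 ≈ 0.000780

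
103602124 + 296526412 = 400128536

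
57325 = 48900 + 8425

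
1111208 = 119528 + 991680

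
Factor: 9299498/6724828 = 2^(-1) * 11^(-1) * 13^1 * 23^1 * 15551^1 * 152837^(-1) = 4649749/3362414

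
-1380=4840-6220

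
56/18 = 28/9 ≈ 3.11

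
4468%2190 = 88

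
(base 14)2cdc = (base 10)8034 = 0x1f62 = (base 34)6wa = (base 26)bn0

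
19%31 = 19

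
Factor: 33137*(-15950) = -1*2^1*5^2*11^1*13^1*29^1*2549^1 = -528535150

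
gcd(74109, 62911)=1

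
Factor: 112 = 2^4*7^1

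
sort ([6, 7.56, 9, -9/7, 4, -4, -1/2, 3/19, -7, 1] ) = [-7, -4, -9/7, -1/2, 3/19, 1, 4, 6, 7.56, 9] 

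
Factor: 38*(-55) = -1*2^1*5^1*11^1*19^1 = -2090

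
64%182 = 64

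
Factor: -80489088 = -1*2^7*3^2*109^1*641^1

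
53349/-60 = -17783/20 = -889.15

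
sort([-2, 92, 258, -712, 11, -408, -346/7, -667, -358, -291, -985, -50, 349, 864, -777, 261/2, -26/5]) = [-985, -777, -712, -667, -408, -358, -291, -50, -346/7, -26/5, -2, 11, 92, 261/2, 258, 349, 864]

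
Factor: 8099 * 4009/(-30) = -1 * 2^(-1) * 3^(-1) * 5^(-1) * 7^1 * 13^1 * 19^1 * 89^1 * 211^1 = -32468891/30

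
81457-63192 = 18265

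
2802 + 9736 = 12538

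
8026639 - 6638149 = 1388490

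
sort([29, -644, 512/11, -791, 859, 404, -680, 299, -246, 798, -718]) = [-791, -718, -680, -644, -246, 29, 512/11, 299, 404, 798, 859]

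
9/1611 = 1/179 ≈ 0.00559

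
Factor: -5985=-1*3^2*5^1*7^1*19^1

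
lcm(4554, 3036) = 9108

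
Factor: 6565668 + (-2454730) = 2^1*13^1*158113^1 = 4110938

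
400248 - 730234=-329986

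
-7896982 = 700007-8596989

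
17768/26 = 683 + 5/13 ≈ 683.38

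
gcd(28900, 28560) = 340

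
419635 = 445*943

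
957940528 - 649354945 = 308585583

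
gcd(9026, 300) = 2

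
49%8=1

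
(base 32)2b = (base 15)50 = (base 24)33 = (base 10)75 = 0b1001011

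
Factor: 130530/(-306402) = -1*5^1*19^1*223^(-1) = -95/223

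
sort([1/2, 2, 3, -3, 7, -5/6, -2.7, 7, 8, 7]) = [-3, -2.7, -5/6, 1/2, 2, 3, 7, 7, 7, 8]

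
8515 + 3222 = 11737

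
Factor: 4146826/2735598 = 3^(-1) * 19^1 * 29^1 * 53^1 * 71^1 * 455933^(-1) = 2073413/1367799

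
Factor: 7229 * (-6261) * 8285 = -1 * 3^1 * 5^1 * 1657^1 * 2087^1 * 7229^1 = -374985471165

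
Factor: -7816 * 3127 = -1 * 2^3 * 53^1 * 59^1 * 977^1 = -24440632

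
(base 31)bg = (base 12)259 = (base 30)br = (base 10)357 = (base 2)101100101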